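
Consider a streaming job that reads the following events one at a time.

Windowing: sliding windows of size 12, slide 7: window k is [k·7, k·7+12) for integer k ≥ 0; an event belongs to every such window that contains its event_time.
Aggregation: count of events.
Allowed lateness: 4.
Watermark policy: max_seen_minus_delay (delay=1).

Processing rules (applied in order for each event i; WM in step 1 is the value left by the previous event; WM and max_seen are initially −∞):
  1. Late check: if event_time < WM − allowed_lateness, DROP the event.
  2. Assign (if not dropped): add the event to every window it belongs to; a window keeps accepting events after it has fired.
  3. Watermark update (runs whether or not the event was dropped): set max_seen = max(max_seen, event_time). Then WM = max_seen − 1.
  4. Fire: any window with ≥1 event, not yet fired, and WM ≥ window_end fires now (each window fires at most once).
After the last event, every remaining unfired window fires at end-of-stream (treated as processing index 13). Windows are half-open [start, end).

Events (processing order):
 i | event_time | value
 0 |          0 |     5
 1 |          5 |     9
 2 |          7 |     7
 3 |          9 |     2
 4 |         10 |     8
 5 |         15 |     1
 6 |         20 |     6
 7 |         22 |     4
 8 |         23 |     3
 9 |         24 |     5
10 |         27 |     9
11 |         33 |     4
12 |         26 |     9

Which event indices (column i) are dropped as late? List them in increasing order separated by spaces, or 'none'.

12

i=0 t=0 v=5: → [0,12); WM=-1
i=1 t=5 v=9: → [0,12); WM=4
i=2 t=7 v=7: → [7,19),[0,12); WM=6
i=3 t=9 v=2: → [7,19),[0,12); WM=8
i=4 t=10 v=8: → [7,19),[0,12); WM=9
i=5 t=15 v=1: → [14,26),[7,19); WM=14; [0,12) fires=5
i=6 t=20 v=6: → [14,26); WM=19; [7,19) fires=4
i=7 t=22 v=4: → [21,33),[14,26); WM=21
i=8 t=23 v=3: → [21,33),[14,26); WM=22
i=9 t=24 v=5: → [21,33),[14,26); WM=23
i=10 t=27 v=9: → [21,33); WM=26; [14,26) fires=5
i=11 t=33 v=4: → [28,40); WM=32
i=12 t=26 v=9: DROP (t<32-4); WM=32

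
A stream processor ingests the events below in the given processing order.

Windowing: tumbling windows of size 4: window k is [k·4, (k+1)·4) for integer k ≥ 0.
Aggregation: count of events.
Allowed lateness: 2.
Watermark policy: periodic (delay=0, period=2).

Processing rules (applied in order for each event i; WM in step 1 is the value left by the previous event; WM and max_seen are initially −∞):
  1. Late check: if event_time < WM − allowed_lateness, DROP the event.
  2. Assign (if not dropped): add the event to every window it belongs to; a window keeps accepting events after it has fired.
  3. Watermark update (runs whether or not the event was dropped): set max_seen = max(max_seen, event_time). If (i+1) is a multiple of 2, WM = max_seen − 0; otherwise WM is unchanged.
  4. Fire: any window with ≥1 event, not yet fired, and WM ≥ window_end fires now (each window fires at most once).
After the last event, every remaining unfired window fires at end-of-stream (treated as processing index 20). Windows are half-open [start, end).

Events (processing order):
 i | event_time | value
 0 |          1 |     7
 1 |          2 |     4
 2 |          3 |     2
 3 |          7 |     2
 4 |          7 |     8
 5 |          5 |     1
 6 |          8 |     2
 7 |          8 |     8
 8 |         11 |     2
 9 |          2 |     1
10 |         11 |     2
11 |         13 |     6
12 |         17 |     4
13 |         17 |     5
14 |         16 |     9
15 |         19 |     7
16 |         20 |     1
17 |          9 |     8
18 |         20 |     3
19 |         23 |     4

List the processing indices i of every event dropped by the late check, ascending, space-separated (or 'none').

9 17

i=0 t=1 v=7: → [0,4); WM=−∞
i=1 t=2 v=4: → [0,4); WM=2
i=2 t=3 v=2: → [0,4); WM=2
i=3 t=7 v=2: → [4,8); WM=7; [0,4) fires=3
i=4 t=7 v=8: → [4,8); WM=7
i=5 t=5 v=1: → [4,8); WM=7
i=6 t=8 v=2: → [8,12); WM=7
i=7 t=8 v=8: → [8,12); WM=8; [4,8) fires=3
i=8 t=11 v=2: → [8,12); WM=8
i=9 t=2 v=1: DROP (t<8-2); WM=11
i=10 t=11 v=2: → [8,12); WM=11
i=11 t=13 v=6: → [12,16); WM=13; [8,12) fires=4
i=12 t=17 v=4: → [16,20); WM=13
i=13 t=17 v=5: → [16,20); WM=17; [12,16) fires=1
i=14 t=16 v=9: → [16,20); WM=17
i=15 t=19 v=7: → [16,20); WM=19
i=16 t=20 v=1: → [20,24); WM=19
i=17 t=9 v=8: DROP (t<19-2); WM=20; [16,20) fires=4
i=18 t=20 v=3: → [20,24); WM=20
i=19 t=23 v=4: → [20,24); WM=23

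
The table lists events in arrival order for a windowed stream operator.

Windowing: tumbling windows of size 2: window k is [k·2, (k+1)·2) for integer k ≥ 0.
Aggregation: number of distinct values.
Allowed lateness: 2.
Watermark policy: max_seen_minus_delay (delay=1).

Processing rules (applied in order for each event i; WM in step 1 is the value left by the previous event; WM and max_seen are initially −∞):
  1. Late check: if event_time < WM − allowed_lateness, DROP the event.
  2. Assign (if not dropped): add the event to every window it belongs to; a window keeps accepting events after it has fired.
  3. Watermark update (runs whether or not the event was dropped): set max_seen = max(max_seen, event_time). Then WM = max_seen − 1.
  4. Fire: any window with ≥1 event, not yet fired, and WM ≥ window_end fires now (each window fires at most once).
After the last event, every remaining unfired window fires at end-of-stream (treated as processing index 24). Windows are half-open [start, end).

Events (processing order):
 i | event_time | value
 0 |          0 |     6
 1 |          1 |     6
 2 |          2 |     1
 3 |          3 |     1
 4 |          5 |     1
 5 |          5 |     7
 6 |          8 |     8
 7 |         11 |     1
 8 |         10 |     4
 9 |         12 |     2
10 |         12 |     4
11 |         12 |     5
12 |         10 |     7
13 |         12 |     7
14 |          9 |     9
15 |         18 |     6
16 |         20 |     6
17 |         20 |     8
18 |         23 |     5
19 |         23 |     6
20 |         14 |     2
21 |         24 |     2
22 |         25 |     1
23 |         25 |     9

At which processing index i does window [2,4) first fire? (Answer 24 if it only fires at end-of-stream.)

4

i=0 t=0 v=6: → [0,2); WM=-1
i=1 t=1 v=6: → [0,2); WM=0
i=2 t=2 v=1: → [2,4); WM=1
i=3 t=3 v=1: → [2,4); WM=2; [0,2) fires=1
i=4 t=5 v=1: → [4,6); WM=4; [2,4) fires=1
i=5 t=5 v=7: → [4,6); WM=4
i=6 t=8 v=8: → [8,10); WM=7; [4,6) fires=2
i=7 t=11 v=1: → [10,12); WM=10; [8,10) fires=1
i=8 t=10 v=4: → [10,12); WM=10
i=9 t=12 v=2: → [12,14); WM=11
i=10 t=12 v=4: → [12,14); WM=11
i=11 t=12 v=5: → [12,14); WM=11
i=12 t=10 v=7: → [10,12); WM=11
i=13 t=12 v=7: → [12,14); WM=11
i=14 t=9 v=9: → [8,10); WM=11
i=15 t=18 v=6: → [18,20); WM=17; [10,12) fires=3 [12,14) fires=4
i=16 t=20 v=6: → [20,22); WM=19
i=17 t=20 v=8: → [20,22); WM=19
i=18 t=23 v=5: → [22,24); WM=22; [18,20) fires=1 [20,22) fires=2
i=19 t=23 v=6: → [22,24); WM=22
i=20 t=14 v=2: DROP (t<22-2); WM=22
i=21 t=24 v=2: → [24,26); WM=23
i=22 t=25 v=1: → [24,26); WM=24; [22,24) fires=2
i=23 t=25 v=9: → [24,26); WM=24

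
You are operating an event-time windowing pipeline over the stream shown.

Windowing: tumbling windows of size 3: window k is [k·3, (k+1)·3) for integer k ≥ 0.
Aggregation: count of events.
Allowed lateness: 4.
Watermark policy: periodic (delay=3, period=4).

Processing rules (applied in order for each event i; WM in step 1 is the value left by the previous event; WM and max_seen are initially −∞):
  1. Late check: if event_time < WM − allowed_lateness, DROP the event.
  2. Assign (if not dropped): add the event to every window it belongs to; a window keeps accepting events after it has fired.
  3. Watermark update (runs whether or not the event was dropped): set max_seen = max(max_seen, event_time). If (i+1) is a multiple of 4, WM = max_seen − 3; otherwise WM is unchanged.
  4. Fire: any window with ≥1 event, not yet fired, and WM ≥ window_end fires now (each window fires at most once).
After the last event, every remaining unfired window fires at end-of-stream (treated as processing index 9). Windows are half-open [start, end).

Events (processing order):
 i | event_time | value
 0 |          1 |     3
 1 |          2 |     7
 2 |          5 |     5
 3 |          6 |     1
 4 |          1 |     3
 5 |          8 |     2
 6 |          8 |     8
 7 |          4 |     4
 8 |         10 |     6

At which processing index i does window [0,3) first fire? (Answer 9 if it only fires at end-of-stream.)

i=0 t=1 v=3: → [0,3); WM=−∞
i=1 t=2 v=7: → [0,3); WM=−∞
i=2 t=5 v=5: → [3,6); WM=−∞
i=3 t=6 v=1: → [6,9); WM=3; [0,3) fires=2
i=4 t=1 v=3: → [0,3); WM=3
i=5 t=8 v=2: → [6,9); WM=3
i=6 t=8 v=8: → [6,9); WM=3
i=7 t=4 v=4: → [3,6); WM=5
i=8 t=10 v=6: → [9,12); WM=5

3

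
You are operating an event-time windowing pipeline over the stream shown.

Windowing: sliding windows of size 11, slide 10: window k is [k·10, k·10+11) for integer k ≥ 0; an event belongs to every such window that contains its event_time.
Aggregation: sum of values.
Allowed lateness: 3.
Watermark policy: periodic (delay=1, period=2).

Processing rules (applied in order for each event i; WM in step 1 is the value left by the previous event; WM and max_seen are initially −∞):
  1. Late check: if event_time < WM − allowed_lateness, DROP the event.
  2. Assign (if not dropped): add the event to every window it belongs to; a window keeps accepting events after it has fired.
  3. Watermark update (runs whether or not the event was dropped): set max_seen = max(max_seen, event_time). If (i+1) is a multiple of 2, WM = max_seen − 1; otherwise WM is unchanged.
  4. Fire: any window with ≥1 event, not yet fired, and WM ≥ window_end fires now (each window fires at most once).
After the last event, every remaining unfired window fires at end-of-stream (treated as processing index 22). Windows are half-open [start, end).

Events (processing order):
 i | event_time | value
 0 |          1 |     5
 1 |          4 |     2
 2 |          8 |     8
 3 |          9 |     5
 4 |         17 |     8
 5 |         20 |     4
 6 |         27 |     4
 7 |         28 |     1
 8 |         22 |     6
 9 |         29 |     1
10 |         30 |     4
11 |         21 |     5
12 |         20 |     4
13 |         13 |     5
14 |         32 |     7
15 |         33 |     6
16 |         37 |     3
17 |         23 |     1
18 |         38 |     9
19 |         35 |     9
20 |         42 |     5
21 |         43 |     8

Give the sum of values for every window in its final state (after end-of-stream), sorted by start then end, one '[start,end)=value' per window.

i=0 t=1 v=5: → [0,11); WM=−∞
i=1 t=4 v=2: → [0,11); WM=3
i=2 t=8 v=8: → [0,11); WM=3
i=3 t=9 v=5: → [0,11); WM=8
i=4 t=17 v=8: → [10,21); WM=8
i=5 t=20 v=4: → [20,31),[10,21); WM=19; [0,11) fires=20
i=6 t=27 v=4: → [20,31); WM=19
i=7 t=28 v=1: → [20,31); WM=27; [10,21) fires=12
i=8 t=22 v=6: DROP (t<27-3); WM=27
i=9 t=29 v=1: → [20,31); WM=28
i=10 t=30 v=4: → [30,41),[20,31); WM=28
i=11 t=21 v=5: DROP (t<28-3); WM=29
i=12 t=20 v=4: DROP (t<29-3); WM=29
i=13 t=13 v=5: DROP (t<29-3); WM=29
i=14 t=32 v=7: → [30,41); WM=29
i=15 t=33 v=6: → [30,41); WM=32; [20,31) fires=14
i=16 t=37 v=3: → [30,41); WM=32
i=17 t=23 v=1: DROP (t<32-3); WM=36
i=18 t=38 v=9: → [30,41); WM=36
i=19 t=35 v=9: → [30,41); WM=37
i=20 t=42 v=5: → [40,51); WM=37
i=21 t=43 v=8: → [40,51); WM=42; [30,41) fires=38

[0,11)=20 [10,21)=12 [20,31)=14 [30,41)=38 [40,51)=13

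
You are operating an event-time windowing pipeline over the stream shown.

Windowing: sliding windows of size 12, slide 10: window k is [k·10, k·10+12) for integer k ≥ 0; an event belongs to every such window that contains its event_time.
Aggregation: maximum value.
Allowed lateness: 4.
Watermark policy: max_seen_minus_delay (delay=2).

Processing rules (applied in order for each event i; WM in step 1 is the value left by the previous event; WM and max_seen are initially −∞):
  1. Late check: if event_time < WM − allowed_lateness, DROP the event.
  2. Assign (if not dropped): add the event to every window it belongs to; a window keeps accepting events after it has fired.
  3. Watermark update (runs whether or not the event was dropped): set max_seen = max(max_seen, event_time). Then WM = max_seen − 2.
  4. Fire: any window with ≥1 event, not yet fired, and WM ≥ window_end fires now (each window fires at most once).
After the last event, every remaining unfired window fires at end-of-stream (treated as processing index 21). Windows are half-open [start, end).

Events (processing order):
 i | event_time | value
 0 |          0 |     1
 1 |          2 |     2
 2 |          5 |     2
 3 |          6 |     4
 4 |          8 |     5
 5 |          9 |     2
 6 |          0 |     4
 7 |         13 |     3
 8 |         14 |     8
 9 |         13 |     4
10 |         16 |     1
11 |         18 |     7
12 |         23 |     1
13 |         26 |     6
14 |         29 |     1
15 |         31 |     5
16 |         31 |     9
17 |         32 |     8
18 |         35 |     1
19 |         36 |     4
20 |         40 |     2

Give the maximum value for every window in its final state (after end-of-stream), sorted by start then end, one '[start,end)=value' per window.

[0,12)=5 [10,22)=8 [20,32)=9 [30,42)=9 [40,52)=2

i=0 t=0 v=1: → [0,12); WM=-2
i=1 t=2 v=2: → [0,12); WM=0
i=2 t=5 v=2: → [0,12); WM=3
i=3 t=6 v=4: → [0,12); WM=4
i=4 t=8 v=5: → [0,12); WM=6
i=5 t=9 v=2: → [0,12); WM=7
i=6 t=0 v=4: DROP (t<7-4); WM=7
i=7 t=13 v=3: → [10,22); WM=11
i=8 t=14 v=8: → [10,22); WM=12; [0,12) fires=5
i=9 t=13 v=4: → [10,22); WM=12
i=10 t=16 v=1: → [10,22); WM=14
i=11 t=18 v=7: → [10,22); WM=16
i=12 t=23 v=1: → [20,32); WM=21
i=13 t=26 v=6: → [20,32); WM=24; [10,22) fires=8
i=14 t=29 v=1: → [20,32); WM=27
i=15 t=31 v=5: → [30,42),[20,32); WM=29
i=16 t=31 v=9: → [30,42),[20,32); WM=29
i=17 t=32 v=8: → [30,42); WM=30
i=18 t=35 v=1: → [30,42); WM=33; [20,32) fires=9
i=19 t=36 v=4: → [30,42); WM=34
i=20 t=40 v=2: → [40,52),[30,42); WM=38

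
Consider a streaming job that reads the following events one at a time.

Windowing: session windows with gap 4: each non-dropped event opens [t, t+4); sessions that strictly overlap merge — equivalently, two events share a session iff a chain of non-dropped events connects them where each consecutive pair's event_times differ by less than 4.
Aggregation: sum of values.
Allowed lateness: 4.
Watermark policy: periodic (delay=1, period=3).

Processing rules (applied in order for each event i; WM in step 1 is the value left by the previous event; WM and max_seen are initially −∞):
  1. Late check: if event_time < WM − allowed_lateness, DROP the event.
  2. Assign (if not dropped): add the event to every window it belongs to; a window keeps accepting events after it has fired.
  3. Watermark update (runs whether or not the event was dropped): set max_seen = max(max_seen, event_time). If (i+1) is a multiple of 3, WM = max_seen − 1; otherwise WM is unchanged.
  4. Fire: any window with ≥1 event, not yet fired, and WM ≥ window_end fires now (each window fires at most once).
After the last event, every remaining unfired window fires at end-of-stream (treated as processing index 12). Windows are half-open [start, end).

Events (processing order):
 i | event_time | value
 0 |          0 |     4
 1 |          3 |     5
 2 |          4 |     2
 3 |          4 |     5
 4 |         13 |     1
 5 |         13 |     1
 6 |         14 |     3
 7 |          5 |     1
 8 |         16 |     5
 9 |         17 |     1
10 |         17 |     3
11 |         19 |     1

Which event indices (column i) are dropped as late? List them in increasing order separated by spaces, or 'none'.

i=0 t=0 v=4: → [0,4); WM=−∞
i=1 t=3 v=5: → [0,7); WM=−∞
i=2 t=4 v=2: → [0,8); WM=3
i=3 t=4 v=5: → [0,8); WM=3
i=4 t=13 v=1: → [13,17); WM=3
i=5 t=13 v=1: → [13,17); WM=12
i=6 t=14 v=3: → [13,18); WM=12
i=7 t=5 v=1: DROP (t<12-4); WM=12
i=8 t=16 v=5: → [13,20); WM=15
i=9 t=17 v=1: → [13,21); WM=15
i=10 t=17 v=3: → [13,21); WM=15
i=11 t=19 v=1: → [13,23); WM=18

7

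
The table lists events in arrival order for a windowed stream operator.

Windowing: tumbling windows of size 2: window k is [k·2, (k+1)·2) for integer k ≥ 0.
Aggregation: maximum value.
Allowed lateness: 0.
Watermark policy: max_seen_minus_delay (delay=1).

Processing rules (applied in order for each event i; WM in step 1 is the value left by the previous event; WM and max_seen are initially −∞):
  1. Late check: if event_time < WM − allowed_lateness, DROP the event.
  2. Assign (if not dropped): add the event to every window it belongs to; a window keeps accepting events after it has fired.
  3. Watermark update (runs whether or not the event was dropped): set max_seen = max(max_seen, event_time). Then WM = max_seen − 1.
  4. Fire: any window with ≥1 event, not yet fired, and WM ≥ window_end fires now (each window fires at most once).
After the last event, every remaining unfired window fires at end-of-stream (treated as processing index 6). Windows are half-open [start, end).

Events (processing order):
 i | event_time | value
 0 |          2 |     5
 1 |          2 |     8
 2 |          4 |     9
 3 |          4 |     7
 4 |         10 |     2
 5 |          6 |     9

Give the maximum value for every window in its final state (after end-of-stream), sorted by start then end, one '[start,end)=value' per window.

[2,4)=8 [4,6)=9 [10,12)=2

i=0 t=2 v=5: → [2,4); WM=1
i=1 t=2 v=8: → [2,4); WM=1
i=2 t=4 v=9: → [4,6); WM=3
i=3 t=4 v=7: → [4,6); WM=3
i=4 t=10 v=2: → [10,12); WM=9; [2,4) fires=8 [4,6) fires=9
i=5 t=6 v=9: DROP (t<9-0); WM=9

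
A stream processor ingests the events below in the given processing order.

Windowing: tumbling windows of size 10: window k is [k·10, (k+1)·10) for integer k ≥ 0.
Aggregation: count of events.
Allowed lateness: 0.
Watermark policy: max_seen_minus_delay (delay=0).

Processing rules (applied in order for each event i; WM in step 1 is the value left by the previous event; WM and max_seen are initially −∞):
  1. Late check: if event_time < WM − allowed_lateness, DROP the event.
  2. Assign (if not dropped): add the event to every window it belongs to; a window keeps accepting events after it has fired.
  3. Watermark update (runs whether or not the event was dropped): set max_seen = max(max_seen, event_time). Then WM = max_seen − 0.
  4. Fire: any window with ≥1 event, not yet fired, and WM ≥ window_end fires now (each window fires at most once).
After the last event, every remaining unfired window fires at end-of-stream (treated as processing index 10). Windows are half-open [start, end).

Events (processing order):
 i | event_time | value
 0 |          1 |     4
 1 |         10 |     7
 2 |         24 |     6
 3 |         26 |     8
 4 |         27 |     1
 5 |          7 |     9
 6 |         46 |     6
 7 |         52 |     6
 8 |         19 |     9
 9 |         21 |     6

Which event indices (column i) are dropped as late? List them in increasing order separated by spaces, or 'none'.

5 8 9

i=0 t=1 v=4: → [0,10); WM=1
i=1 t=10 v=7: → [10,20); WM=10; [0,10) fires=1
i=2 t=24 v=6: → [20,30); WM=24; [10,20) fires=1
i=3 t=26 v=8: → [20,30); WM=26
i=4 t=27 v=1: → [20,30); WM=27
i=5 t=7 v=9: DROP (t<27-0); WM=27
i=6 t=46 v=6: → [40,50); WM=46; [20,30) fires=3
i=7 t=52 v=6: → [50,60); WM=52; [40,50) fires=1
i=8 t=19 v=9: DROP (t<52-0); WM=52
i=9 t=21 v=6: DROP (t<52-0); WM=52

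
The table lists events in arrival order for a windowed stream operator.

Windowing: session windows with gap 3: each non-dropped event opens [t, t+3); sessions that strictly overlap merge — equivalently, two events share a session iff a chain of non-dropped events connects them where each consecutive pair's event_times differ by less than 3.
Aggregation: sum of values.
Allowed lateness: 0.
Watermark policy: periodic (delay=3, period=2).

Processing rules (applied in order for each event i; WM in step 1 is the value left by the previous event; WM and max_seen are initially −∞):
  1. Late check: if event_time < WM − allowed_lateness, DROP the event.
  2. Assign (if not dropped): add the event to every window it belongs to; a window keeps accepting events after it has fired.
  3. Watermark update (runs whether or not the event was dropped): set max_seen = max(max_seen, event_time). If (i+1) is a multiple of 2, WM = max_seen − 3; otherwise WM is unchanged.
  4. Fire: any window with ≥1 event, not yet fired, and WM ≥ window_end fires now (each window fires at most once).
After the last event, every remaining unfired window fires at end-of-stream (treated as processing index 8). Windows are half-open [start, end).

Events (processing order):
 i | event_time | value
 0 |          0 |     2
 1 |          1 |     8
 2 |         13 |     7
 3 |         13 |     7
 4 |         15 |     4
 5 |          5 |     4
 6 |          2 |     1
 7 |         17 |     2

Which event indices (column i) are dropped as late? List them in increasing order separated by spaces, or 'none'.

5 6

i=0 t=0 v=2: → [0,3); WM=−∞
i=1 t=1 v=8: → [0,4); WM=-2
i=2 t=13 v=7: → [13,16); WM=-2
i=3 t=13 v=7: → [13,16); WM=10
i=4 t=15 v=4: → [13,18); WM=10
i=5 t=5 v=4: DROP (t<10-0); WM=12
i=6 t=2 v=1: DROP (t<12-0); WM=12
i=7 t=17 v=2: → [13,20); WM=14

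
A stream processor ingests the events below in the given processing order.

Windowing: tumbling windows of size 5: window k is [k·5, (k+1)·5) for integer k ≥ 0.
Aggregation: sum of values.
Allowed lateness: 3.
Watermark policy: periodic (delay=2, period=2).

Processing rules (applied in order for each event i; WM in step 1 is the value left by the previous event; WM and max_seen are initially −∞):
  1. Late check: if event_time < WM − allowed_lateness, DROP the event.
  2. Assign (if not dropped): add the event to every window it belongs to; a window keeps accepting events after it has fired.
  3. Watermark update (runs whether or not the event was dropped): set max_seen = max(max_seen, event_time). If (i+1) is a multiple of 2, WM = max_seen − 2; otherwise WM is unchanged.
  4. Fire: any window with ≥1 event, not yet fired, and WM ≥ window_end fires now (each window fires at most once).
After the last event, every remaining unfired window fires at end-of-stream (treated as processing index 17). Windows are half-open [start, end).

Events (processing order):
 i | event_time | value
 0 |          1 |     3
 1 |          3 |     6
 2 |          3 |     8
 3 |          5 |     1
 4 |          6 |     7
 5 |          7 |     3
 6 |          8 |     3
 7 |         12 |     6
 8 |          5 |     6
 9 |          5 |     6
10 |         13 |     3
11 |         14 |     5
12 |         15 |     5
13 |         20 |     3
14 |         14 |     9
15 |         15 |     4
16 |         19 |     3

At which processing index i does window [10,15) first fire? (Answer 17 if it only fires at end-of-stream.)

i=0 t=1 v=3: → [0,5); WM=−∞
i=1 t=3 v=6: → [0,5); WM=1
i=2 t=3 v=8: → [0,5); WM=1
i=3 t=5 v=1: → [5,10); WM=3
i=4 t=6 v=7: → [5,10); WM=3
i=5 t=7 v=3: → [5,10); WM=5; [0,5) fires=17
i=6 t=8 v=3: → [5,10); WM=5
i=7 t=12 v=6: → [10,15); WM=10; [5,10) fires=14
i=8 t=5 v=6: DROP (t<10-3); WM=10
i=9 t=5 v=6: DROP (t<10-3); WM=10
i=10 t=13 v=3: → [10,15); WM=10
i=11 t=14 v=5: → [10,15); WM=12
i=12 t=15 v=5: → [15,20); WM=12
i=13 t=20 v=3: → [20,25); WM=18; [10,15) fires=14
i=14 t=14 v=9: DROP (t<18-3); WM=18
i=15 t=15 v=4: → [15,20); WM=18
i=16 t=19 v=3: → [15,20); WM=18

13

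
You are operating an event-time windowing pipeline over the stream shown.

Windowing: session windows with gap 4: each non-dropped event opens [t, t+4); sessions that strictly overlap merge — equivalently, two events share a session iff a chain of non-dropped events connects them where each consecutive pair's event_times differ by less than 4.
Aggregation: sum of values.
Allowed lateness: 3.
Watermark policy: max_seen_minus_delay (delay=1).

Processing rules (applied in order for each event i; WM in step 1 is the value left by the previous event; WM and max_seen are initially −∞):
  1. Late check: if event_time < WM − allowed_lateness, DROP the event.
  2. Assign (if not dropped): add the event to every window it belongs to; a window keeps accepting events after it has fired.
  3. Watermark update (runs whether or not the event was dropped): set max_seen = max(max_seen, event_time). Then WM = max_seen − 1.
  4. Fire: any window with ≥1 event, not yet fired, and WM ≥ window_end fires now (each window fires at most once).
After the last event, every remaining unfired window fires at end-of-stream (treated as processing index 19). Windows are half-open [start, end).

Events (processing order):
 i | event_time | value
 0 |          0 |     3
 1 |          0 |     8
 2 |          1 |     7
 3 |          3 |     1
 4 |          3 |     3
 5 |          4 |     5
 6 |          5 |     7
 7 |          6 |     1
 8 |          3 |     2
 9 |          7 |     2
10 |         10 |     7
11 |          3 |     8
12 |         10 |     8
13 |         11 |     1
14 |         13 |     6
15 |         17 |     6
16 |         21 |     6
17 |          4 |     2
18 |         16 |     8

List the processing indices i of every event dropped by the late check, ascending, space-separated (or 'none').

11 17 18

i=0 t=0 v=3: → [0,4); WM=-1
i=1 t=0 v=8: → [0,4); WM=-1
i=2 t=1 v=7: → [0,5); WM=0
i=3 t=3 v=1: → [0,7); WM=2
i=4 t=3 v=3: → [0,7); WM=2
i=5 t=4 v=5: → [0,8); WM=3
i=6 t=5 v=7: → [0,9); WM=4
i=7 t=6 v=1: → [0,10); WM=5
i=8 t=3 v=2: → [0,10); WM=5
i=9 t=7 v=2: → [0,11); WM=6
i=10 t=10 v=7: → [0,14); WM=9
i=11 t=3 v=8: DROP (t<9-3); WM=9
i=12 t=10 v=8: → [0,14); WM=9
i=13 t=11 v=1: → [0,15); WM=10
i=14 t=13 v=6: → [0,17); WM=12
i=15 t=17 v=6: → [17,21); WM=16
i=16 t=21 v=6: → [21,25); WM=20
i=17 t=4 v=2: DROP (t<20-3); WM=20
i=18 t=16 v=8: DROP (t<20-3); WM=20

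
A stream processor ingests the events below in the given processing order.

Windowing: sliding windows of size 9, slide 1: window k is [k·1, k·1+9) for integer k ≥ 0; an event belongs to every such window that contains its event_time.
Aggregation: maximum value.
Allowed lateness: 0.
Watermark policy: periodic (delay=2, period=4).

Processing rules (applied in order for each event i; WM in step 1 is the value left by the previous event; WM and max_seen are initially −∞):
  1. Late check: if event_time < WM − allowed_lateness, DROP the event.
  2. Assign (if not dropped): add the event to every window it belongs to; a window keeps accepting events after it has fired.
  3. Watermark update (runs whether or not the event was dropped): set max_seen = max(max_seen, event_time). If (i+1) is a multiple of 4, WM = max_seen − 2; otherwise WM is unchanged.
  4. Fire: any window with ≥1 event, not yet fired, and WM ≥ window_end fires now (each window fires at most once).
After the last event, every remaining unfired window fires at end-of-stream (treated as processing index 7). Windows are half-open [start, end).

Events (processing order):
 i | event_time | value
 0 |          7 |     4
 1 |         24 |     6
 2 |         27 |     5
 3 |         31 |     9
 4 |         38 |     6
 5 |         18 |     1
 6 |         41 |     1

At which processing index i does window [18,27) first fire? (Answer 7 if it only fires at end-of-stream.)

i=0 t=7 v=4: → [7,16),[6,15),[5,14),[4,13),[3,12),[2,11),[1,10),[0,9); WM=−∞
i=1 t=24 v=6: → [24,33),[23,32),[22,31),[21,30),[20,29),[19,28),[18,27),[17,26),[16,25); WM=−∞
i=2 t=27 v=5: → [27,36),[26,35),[25,34),[24,33),[23,32),[22,31),[21,30),[20,29),[19,28); WM=−∞
i=3 t=31 v=9: → [31,40),[30,39),[29,38),[28,37),[27,36),[26,35),[25,34),[24,33),[23,32); WM=29; [0,9) fires=4 [1,10) fires=4 [2,11) fires=4 [3,12) fires=4 [4,13) fires=4 [5,14) fires=4 [6,15) fires=4 [7,16) fires=4 [16,25) fires=6 [17,26) fires=6 [18,27) fires=6 [19,28) fires=6 [20,29) fires=6
i=4 t=38 v=6: → [38,47),[37,46),[36,45),[35,44),[34,43),[33,42),[32,41),[31,40),[30,39); WM=29
i=5 t=18 v=1: DROP (t<29-0); WM=29
i=6 t=41 v=1: → [41,50),[40,49),[39,48),[38,47),[37,46),[36,45),[35,44),[34,43),[33,42); WM=29

3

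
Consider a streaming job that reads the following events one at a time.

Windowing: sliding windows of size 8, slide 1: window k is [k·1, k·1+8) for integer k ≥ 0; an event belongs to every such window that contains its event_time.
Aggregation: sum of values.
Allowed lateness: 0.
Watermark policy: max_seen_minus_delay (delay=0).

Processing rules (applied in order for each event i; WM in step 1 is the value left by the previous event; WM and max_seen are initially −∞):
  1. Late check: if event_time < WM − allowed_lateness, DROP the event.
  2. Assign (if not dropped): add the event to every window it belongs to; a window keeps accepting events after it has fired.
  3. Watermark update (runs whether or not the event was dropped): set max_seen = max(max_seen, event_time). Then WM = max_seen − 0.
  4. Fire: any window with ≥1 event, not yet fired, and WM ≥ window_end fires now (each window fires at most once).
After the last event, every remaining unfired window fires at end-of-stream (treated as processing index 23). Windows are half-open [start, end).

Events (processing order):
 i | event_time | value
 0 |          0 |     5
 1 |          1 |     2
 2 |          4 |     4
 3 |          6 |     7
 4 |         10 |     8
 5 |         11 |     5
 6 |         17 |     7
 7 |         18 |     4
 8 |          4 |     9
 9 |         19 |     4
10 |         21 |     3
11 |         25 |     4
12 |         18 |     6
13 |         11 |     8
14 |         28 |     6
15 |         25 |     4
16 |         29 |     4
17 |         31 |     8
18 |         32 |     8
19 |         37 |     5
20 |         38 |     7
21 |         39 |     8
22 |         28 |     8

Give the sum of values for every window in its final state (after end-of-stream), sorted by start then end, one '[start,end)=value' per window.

[0,8)=18 [1,9)=13 [2,10)=11 [3,11)=19 [4,12)=24 [5,13)=20 [6,14)=20 [7,15)=13 [8,16)=13 [9,17)=13 [10,18)=20 [11,19)=16 [12,20)=15 [13,21)=15 [14,22)=18 [15,23)=18 [16,24)=18 [17,25)=18 [18,26)=15 [19,27)=11 [20,28)=7 [21,29)=13 [22,30)=14 [23,31)=14 [24,32)=22 [25,33)=30 [26,34)=26 [27,35)=26 [28,36)=26 [29,37)=20 [30,38)=21 [31,39)=28 [32,40)=28 [33,41)=20 [34,42)=20 [35,43)=20 [36,44)=20 [37,45)=20 [38,46)=15 [39,47)=8

i=0 t=0 v=5: → [0,8); WM=0
i=1 t=1 v=2: → [1,9),[0,8); WM=1
i=2 t=4 v=4: → [4,12),[3,11),[2,10),[1,9),[0,8); WM=4
i=3 t=6 v=7: → [6,14),[5,13),[4,12),[3,11),[2,10),[1,9),[0,8); WM=6
i=4 t=10 v=8: → [10,18),[9,17),[8,16),[7,15),[6,14),[5,13),[4,12),[3,11); WM=10; [0,8) fires=18 [1,9) fires=13 [2,10) fires=11
i=5 t=11 v=5: → [11,19),[10,18),[9,17),[8,16),[7,15),[6,14),[5,13),[4,12); WM=11; [3,11) fires=19
i=6 t=17 v=7: → [17,25),[16,24),[15,23),[14,22),[13,21),[12,20),[11,19),[10,18); WM=17; [4,12) fires=24 [5,13) fires=20 [6,14) fires=20 [7,15) fires=13 [8,16) fires=13 [9,17) fires=13
i=7 t=18 v=4: → [18,26),[17,25),[16,24),[15,23),[14,22),[13,21),[12,20),[11,19); WM=18; [10,18) fires=20
i=8 t=4 v=9: DROP (t<18-0); WM=18
i=9 t=19 v=4: → [19,27),[18,26),[17,25),[16,24),[15,23),[14,22),[13,21),[12,20); WM=19; [11,19) fires=16
i=10 t=21 v=3: → [21,29),[20,28),[19,27),[18,26),[17,25),[16,24),[15,23),[14,22); WM=21; [12,20) fires=15 [13,21) fires=15
i=11 t=25 v=4: → [25,33),[24,32),[23,31),[22,30),[21,29),[20,28),[19,27),[18,26); WM=25; [14,22) fires=18 [15,23) fires=18 [16,24) fires=18 [17,25) fires=18
i=12 t=18 v=6: DROP (t<25-0); WM=25
i=13 t=11 v=8: DROP (t<25-0); WM=25
i=14 t=28 v=6: → [28,36),[27,35),[26,34),[25,33),[24,32),[23,31),[22,30),[21,29); WM=28; [18,26) fires=15 [19,27) fires=11 [20,28) fires=7
i=15 t=25 v=4: DROP (t<28-0); WM=28
i=16 t=29 v=4: → [29,37),[28,36),[27,35),[26,34),[25,33),[24,32),[23,31),[22,30); WM=29; [21,29) fires=13
i=17 t=31 v=8: → [31,39),[30,38),[29,37),[28,36),[27,35),[26,34),[25,33),[24,32); WM=31; [22,30) fires=14 [23,31) fires=14
i=18 t=32 v=8: → [32,40),[31,39),[30,38),[29,37),[28,36),[27,35),[26,34),[25,33); WM=32; [24,32) fires=22
i=19 t=37 v=5: → [37,45),[36,44),[35,43),[34,42),[33,41),[32,40),[31,39),[30,38); WM=37; [25,33) fires=30 [26,34) fires=26 [27,35) fires=26 [28,36) fires=26 [29,37) fires=20
i=20 t=38 v=7: → [38,46),[37,45),[36,44),[35,43),[34,42),[33,41),[32,40),[31,39); WM=38; [30,38) fires=21
i=21 t=39 v=8: → [39,47),[38,46),[37,45),[36,44),[35,43),[34,42),[33,41),[32,40); WM=39; [31,39) fires=28
i=22 t=28 v=8: DROP (t<39-0); WM=39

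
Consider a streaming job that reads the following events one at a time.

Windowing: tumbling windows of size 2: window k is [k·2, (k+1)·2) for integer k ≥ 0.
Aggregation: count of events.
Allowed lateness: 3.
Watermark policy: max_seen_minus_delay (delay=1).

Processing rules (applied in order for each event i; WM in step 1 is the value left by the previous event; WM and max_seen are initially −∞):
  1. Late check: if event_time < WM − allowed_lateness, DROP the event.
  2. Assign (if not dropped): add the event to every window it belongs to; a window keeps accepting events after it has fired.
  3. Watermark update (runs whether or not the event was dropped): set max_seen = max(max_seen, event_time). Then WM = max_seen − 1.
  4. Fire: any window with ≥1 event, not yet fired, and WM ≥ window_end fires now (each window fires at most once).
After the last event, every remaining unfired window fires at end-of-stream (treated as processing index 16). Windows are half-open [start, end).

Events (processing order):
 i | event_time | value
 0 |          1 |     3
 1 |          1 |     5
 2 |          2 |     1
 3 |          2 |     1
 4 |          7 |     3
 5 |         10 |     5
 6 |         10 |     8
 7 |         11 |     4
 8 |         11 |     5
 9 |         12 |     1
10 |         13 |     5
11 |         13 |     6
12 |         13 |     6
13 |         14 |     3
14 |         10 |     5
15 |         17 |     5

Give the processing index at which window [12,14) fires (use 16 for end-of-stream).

15

i=0 t=1 v=3: → [0,2); WM=0
i=1 t=1 v=5: → [0,2); WM=0
i=2 t=2 v=1: → [2,4); WM=1
i=3 t=2 v=1: → [2,4); WM=1
i=4 t=7 v=3: → [6,8); WM=6; [0,2) fires=2 [2,4) fires=2
i=5 t=10 v=5: → [10,12); WM=9; [6,8) fires=1
i=6 t=10 v=8: → [10,12); WM=9
i=7 t=11 v=4: → [10,12); WM=10
i=8 t=11 v=5: → [10,12); WM=10
i=9 t=12 v=1: → [12,14); WM=11
i=10 t=13 v=5: → [12,14); WM=12; [10,12) fires=4
i=11 t=13 v=6: → [12,14); WM=12
i=12 t=13 v=6: → [12,14); WM=12
i=13 t=14 v=3: → [14,16); WM=13
i=14 t=10 v=5: → [10,12); WM=13
i=15 t=17 v=5: → [16,18); WM=16; [12,14) fires=4 [14,16) fires=1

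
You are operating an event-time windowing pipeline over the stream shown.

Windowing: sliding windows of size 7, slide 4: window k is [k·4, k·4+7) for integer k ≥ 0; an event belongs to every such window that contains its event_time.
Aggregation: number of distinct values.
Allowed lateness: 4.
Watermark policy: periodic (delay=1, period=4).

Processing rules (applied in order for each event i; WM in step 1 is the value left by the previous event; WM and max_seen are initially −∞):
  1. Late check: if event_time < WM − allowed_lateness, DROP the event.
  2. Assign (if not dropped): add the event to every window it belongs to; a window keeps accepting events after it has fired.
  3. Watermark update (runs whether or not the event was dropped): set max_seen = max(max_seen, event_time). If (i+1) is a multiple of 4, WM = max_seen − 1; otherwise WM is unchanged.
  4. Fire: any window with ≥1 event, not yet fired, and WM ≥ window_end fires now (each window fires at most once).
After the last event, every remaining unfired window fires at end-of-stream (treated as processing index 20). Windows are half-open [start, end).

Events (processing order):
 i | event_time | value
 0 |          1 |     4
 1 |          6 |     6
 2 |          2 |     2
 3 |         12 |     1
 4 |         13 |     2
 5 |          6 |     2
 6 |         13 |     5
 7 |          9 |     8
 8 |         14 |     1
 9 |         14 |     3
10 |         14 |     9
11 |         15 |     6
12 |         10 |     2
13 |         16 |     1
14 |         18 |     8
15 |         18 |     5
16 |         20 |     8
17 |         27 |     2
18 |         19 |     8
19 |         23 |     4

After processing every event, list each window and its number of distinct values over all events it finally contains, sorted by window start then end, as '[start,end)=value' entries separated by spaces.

[0,7)=3 [4,11)=3 [8,15)=6 [12,19)=7 [16,23)=3 [20,27)=2 [24,31)=1

i=0 t=1 v=4: → [0,7); WM=−∞
i=1 t=6 v=6: → [4,11),[0,7); WM=−∞
i=2 t=2 v=2: → [0,7); WM=−∞
i=3 t=12 v=1: → [12,19),[8,15); WM=11; [0,7) fires=3 [4,11) fires=1
i=4 t=13 v=2: → [12,19),[8,15); WM=11
i=5 t=6 v=2: DROP (t<11-4); WM=11
i=6 t=13 v=5: → [12,19),[8,15); WM=11
i=7 t=9 v=8: → [8,15),[4,11); WM=12
i=8 t=14 v=1: → [12,19),[8,15); WM=12
i=9 t=14 v=3: → [12,19),[8,15); WM=12
i=10 t=14 v=9: → [12,19),[8,15); WM=12
i=11 t=15 v=6: → [12,19); WM=14
i=12 t=10 v=2: → [8,15),[4,11); WM=14
i=13 t=16 v=1: → [16,23),[12,19); WM=14
i=14 t=18 v=8: → [16,23),[12,19); WM=14
i=15 t=18 v=5: → [16,23),[12,19); WM=17; [8,15) fires=6
i=16 t=20 v=8: → [20,27),[16,23); WM=17
i=17 t=27 v=2: → [24,31); WM=17
i=18 t=19 v=8: → [16,23); WM=17
i=19 t=23 v=4: → [20,27); WM=26; [12,19) fires=7 [16,23) fires=3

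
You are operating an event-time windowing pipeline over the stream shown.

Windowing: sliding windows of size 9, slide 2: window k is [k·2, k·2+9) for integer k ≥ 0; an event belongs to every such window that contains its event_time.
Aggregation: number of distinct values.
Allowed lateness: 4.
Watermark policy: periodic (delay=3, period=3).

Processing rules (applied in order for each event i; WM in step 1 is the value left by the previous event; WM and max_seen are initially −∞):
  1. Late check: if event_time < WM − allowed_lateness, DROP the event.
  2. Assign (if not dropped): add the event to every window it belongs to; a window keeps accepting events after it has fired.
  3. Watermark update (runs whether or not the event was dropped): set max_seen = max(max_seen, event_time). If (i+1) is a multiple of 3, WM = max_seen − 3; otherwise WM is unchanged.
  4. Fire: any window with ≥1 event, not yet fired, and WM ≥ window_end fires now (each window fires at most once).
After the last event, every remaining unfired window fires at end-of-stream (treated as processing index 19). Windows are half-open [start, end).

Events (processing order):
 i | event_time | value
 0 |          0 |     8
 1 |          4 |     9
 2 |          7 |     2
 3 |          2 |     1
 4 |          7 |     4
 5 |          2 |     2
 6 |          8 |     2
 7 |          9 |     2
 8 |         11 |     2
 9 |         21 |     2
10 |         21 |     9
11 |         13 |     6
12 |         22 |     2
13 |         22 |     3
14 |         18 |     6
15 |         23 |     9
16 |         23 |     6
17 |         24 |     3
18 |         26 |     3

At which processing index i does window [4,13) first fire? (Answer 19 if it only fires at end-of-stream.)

11

i=0 t=0 v=8: → [0,9); WM=−∞
i=1 t=4 v=9: → [4,13),[2,11),[0,9); WM=−∞
i=2 t=7 v=2: → [6,15),[4,13),[2,11),[0,9); WM=4
i=3 t=2 v=1: → [2,11),[0,9); WM=4
i=4 t=7 v=4: → [6,15),[4,13),[2,11),[0,9); WM=4
i=5 t=2 v=2: → [2,11),[0,9); WM=4
i=6 t=8 v=2: → [8,17),[6,15),[4,13),[2,11),[0,9); WM=4
i=7 t=9 v=2: → [8,17),[6,15),[4,13),[2,11); WM=4
i=8 t=11 v=2: → [10,19),[8,17),[6,15),[4,13); WM=8
i=9 t=21 v=2: → [20,29),[18,27),[16,25),[14,23); WM=8
i=10 t=21 v=9: → [20,29),[18,27),[16,25),[14,23); WM=8
i=11 t=13 v=6: → [12,21),[10,19),[8,17),[6,15); WM=18; [0,9) fires=5 [2,11) fires=4 [4,13) fires=3 [6,15) fires=3 [8,17) fires=2
i=12 t=22 v=2: → [22,31),[20,29),[18,27),[16,25),[14,23); WM=18
i=13 t=22 v=3: → [22,31),[20,29),[18,27),[16,25),[14,23); WM=18
i=14 t=18 v=6: → [18,27),[16,25),[14,23),[12,21),[10,19); WM=19; [10,19) fires=2
i=15 t=23 v=9: → [22,31),[20,29),[18,27),[16,25); WM=19
i=16 t=23 v=6: → [22,31),[20,29),[18,27),[16,25); WM=19
i=17 t=24 v=3: → [24,33),[22,31),[20,29),[18,27),[16,25); WM=21; [12,21) fires=1
i=18 t=26 v=3: → [26,35),[24,33),[22,31),[20,29),[18,27); WM=21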